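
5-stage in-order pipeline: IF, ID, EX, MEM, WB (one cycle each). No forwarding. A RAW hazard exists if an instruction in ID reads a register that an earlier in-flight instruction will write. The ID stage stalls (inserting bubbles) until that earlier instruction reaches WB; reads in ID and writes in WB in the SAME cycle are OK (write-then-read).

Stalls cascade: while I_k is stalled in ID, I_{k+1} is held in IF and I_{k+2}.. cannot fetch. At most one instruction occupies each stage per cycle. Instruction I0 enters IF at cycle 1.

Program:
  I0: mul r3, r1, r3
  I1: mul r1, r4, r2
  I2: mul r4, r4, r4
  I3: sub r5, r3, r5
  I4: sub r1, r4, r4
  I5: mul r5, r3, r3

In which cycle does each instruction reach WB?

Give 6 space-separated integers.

Answer: 5 6 7 8 10 11

Derivation:
I0 mul r3 <- r1,r3: IF@1 ID@2 stall=0 (-) EX@3 MEM@4 WB@5
I1 mul r1 <- r4,r2: IF@2 ID@3 stall=0 (-) EX@4 MEM@5 WB@6
I2 mul r4 <- r4,r4: IF@3 ID@4 stall=0 (-) EX@5 MEM@6 WB@7
I3 sub r5 <- r3,r5: IF@4 ID@5 stall=0 (-) EX@6 MEM@7 WB@8
I4 sub r1 <- r4,r4: IF@5 ID@6 stall=1 (RAW on I2.r4 (WB@7)) EX@8 MEM@9 WB@10
I5 mul r5 <- r3,r3: IF@6 ID@8 stall=0 (-) EX@9 MEM@10 WB@11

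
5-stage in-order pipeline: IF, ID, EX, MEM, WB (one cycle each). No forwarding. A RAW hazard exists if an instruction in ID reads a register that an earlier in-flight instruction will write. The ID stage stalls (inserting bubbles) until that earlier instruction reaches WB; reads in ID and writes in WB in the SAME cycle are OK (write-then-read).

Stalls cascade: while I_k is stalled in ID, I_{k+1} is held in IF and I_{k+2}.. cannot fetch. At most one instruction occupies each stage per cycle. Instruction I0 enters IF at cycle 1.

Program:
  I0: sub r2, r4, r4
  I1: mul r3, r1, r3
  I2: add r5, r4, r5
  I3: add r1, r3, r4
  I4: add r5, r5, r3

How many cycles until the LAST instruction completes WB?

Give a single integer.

Answer: 10

Derivation:
I0 sub r2 <- r4,r4: IF@1 ID@2 stall=0 (-) EX@3 MEM@4 WB@5
I1 mul r3 <- r1,r3: IF@2 ID@3 stall=0 (-) EX@4 MEM@5 WB@6
I2 add r5 <- r4,r5: IF@3 ID@4 stall=0 (-) EX@5 MEM@6 WB@7
I3 add r1 <- r3,r4: IF@4 ID@5 stall=1 (RAW on I1.r3 (WB@6)) EX@7 MEM@8 WB@9
I4 add r5 <- r5,r3: IF@5 ID@7 stall=0 (-) EX@8 MEM@9 WB@10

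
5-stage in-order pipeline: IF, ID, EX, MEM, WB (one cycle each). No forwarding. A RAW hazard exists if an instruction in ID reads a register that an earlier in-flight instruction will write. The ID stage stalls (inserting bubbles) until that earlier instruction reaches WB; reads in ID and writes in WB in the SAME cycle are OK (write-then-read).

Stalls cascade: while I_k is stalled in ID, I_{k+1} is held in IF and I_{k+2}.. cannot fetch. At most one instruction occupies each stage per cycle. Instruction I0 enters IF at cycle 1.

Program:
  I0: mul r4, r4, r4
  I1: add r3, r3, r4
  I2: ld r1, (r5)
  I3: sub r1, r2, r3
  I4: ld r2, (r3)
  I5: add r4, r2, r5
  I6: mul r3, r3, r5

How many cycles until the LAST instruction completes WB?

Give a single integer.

I0 mul r4 <- r4,r4: IF@1 ID@2 stall=0 (-) EX@3 MEM@4 WB@5
I1 add r3 <- r3,r4: IF@2 ID@3 stall=2 (RAW on I0.r4 (WB@5)) EX@6 MEM@7 WB@8
I2 ld r1 <- r5: IF@3 ID@6 stall=0 (-) EX@7 MEM@8 WB@9
I3 sub r1 <- r2,r3: IF@6 ID@7 stall=1 (RAW on I1.r3 (WB@8)) EX@9 MEM@10 WB@11
I4 ld r2 <- r3: IF@7 ID@9 stall=0 (-) EX@10 MEM@11 WB@12
I5 add r4 <- r2,r5: IF@9 ID@10 stall=2 (RAW on I4.r2 (WB@12)) EX@13 MEM@14 WB@15
I6 mul r3 <- r3,r5: IF@10 ID@13 stall=0 (-) EX@14 MEM@15 WB@16

Answer: 16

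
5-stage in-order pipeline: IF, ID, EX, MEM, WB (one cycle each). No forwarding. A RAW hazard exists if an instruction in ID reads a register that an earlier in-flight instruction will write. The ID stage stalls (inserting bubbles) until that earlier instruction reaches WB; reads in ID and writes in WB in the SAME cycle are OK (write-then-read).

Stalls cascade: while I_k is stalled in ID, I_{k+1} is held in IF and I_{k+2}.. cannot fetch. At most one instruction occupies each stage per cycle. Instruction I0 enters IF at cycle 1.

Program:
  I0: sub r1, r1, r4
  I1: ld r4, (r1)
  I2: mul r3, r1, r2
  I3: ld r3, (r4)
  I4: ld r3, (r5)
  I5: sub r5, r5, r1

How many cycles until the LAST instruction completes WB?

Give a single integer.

Answer: 13

Derivation:
I0 sub r1 <- r1,r4: IF@1 ID@2 stall=0 (-) EX@3 MEM@4 WB@5
I1 ld r4 <- r1: IF@2 ID@3 stall=2 (RAW on I0.r1 (WB@5)) EX@6 MEM@7 WB@8
I2 mul r3 <- r1,r2: IF@3 ID@6 stall=0 (-) EX@7 MEM@8 WB@9
I3 ld r3 <- r4: IF@6 ID@7 stall=1 (RAW on I1.r4 (WB@8)) EX@9 MEM@10 WB@11
I4 ld r3 <- r5: IF@7 ID@9 stall=0 (-) EX@10 MEM@11 WB@12
I5 sub r5 <- r5,r1: IF@9 ID@10 stall=0 (-) EX@11 MEM@12 WB@13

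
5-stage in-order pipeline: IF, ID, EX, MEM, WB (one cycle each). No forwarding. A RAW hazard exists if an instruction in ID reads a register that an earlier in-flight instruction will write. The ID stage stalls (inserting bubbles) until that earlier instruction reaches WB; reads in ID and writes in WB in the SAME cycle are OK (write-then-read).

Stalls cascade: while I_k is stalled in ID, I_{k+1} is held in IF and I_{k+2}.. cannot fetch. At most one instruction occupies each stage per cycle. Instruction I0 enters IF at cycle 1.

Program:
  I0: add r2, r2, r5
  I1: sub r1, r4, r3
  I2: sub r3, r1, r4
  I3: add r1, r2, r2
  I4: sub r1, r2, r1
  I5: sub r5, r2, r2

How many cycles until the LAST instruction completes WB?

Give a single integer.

I0 add r2 <- r2,r5: IF@1 ID@2 stall=0 (-) EX@3 MEM@4 WB@5
I1 sub r1 <- r4,r3: IF@2 ID@3 stall=0 (-) EX@4 MEM@5 WB@6
I2 sub r3 <- r1,r4: IF@3 ID@4 stall=2 (RAW on I1.r1 (WB@6)) EX@7 MEM@8 WB@9
I3 add r1 <- r2,r2: IF@4 ID@7 stall=0 (-) EX@8 MEM@9 WB@10
I4 sub r1 <- r2,r1: IF@7 ID@8 stall=2 (RAW on I3.r1 (WB@10)) EX@11 MEM@12 WB@13
I5 sub r5 <- r2,r2: IF@8 ID@11 stall=0 (-) EX@12 MEM@13 WB@14

Answer: 14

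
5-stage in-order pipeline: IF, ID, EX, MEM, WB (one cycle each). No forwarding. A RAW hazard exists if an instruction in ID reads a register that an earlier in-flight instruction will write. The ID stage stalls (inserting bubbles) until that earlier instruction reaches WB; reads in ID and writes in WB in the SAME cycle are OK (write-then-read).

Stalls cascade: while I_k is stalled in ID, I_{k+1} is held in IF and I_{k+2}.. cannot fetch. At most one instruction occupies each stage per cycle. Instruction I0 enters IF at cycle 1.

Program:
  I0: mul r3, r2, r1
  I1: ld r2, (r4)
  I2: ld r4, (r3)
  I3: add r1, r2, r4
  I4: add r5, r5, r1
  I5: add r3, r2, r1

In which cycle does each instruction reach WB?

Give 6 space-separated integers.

Answer: 5 6 8 11 14 15

Derivation:
I0 mul r3 <- r2,r1: IF@1 ID@2 stall=0 (-) EX@3 MEM@4 WB@5
I1 ld r2 <- r4: IF@2 ID@3 stall=0 (-) EX@4 MEM@5 WB@6
I2 ld r4 <- r3: IF@3 ID@4 stall=1 (RAW on I0.r3 (WB@5)) EX@6 MEM@7 WB@8
I3 add r1 <- r2,r4: IF@4 ID@6 stall=2 (RAW on I2.r4 (WB@8)) EX@9 MEM@10 WB@11
I4 add r5 <- r5,r1: IF@6 ID@9 stall=2 (RAW on I3.r1 (WB@11)) EX@12 MEM@13 WB@14
I5 add r3 <- r2,r1: IF@9 ID@12 stall=0 (-) EX@13 MEM@14 WB@15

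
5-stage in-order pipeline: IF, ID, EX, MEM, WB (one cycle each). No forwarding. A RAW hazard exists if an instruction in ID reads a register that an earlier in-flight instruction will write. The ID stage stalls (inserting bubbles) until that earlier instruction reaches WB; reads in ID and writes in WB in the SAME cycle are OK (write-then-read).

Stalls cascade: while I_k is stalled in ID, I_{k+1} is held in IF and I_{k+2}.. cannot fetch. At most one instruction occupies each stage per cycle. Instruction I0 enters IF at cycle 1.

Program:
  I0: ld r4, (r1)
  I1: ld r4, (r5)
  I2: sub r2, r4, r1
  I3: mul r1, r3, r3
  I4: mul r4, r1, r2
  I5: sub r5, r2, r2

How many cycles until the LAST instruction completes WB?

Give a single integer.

Answer: 14

Derivation:
I0 ld r4 <- r1: IF@1 ID@2 stall=0 (-) EX@3 MEM@4 WB@5
I1 ld r4 <- r5: IF@2 ID@3 stall=0 (-) EX@4 MEM@5 WB@6
I2 sub r2 <- r4,r1: IF@3 ID@4 stall=2 (RAW on I1.r4 (WB@6)) EX@7 MEM@8 WB@9
I3 mul r1 <- r3,r3: IF@4 ID@7 stall=0 (-) EX@8 MEM@9 WB@10
I4 mul r4 <- r1,r2: IF@7 ID@8 stall=2 (RAW on I3.r1 (WB@10)) EX@11 MEM@12 WB@13
I5 sub r5 <- r2,r2: IF@8 ID@11 stall=0 (-) EX@12 MEM@13 WB@14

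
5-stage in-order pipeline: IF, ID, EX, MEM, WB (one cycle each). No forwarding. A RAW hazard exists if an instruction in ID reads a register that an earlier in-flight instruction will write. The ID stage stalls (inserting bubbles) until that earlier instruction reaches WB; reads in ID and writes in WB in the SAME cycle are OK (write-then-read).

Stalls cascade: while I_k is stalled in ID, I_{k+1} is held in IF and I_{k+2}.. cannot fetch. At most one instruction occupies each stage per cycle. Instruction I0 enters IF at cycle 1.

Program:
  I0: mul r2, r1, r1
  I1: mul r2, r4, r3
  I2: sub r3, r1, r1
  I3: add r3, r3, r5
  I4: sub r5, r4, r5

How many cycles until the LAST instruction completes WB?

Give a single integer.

I0 mul r2 <- r1,r1: IF@1 ID@2 stall=0 (-) EX@3 MEM@4 WB@5
I1 mul r2 <- r4,r3: IF@2 ID@3 stall=0 (-) EX@4 MEM@5 WB@6
I2 sub r3 <- r1,r1: IF@3 ID@4 stall=0 (-) EX@5 MEM@6 WB@7
I3 add r3 <- r3,r5: IF@4 ID@5 stall=2 (RAW on I2.r3 (WB@7)) EX@8 MEM@9 WB@10
I4 sub r5 <- r4,r5: IF@5 ID@8 stall=0 (-) EX@9 MEM@10 WB@11

Answer: 11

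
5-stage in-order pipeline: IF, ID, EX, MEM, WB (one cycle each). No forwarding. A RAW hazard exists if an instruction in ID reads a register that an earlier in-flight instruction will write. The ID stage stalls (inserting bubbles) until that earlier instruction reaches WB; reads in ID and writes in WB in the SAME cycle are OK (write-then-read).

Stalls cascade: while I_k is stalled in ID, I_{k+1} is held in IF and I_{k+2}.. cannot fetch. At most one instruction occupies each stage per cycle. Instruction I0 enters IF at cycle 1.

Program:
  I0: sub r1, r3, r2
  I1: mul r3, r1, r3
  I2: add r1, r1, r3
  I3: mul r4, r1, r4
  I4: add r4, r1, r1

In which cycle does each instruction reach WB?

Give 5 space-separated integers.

I0 sub r1 <- r3,r2: IF@1 ID@2 stall=0 (-) EX@3 MEM@4 WB@5
I1 mul r3 <- r1,r3: IF@2 ID@3 stall=2 (RAW on I0.r1 (WB@5)) EX@6 MEM@7 WB@8
I2 add r1 <- r1,r3: IF@3 ID@6 stall=2 (RAW on I1.r3 (WB@8)) EX@9 MEM@10 WB@11
I3 mul r4 <- r1,r4: IF@6 ID@9 stall=2 (RAW on I2.r1 (WB@11)) EX@12 MEM@13 WB@14
I4 add r4 <- r1,r1: IF@9 ID@12 stall=0 (-) EX@13 MEM@14 WB@15

Answer: 5 8 11 14 15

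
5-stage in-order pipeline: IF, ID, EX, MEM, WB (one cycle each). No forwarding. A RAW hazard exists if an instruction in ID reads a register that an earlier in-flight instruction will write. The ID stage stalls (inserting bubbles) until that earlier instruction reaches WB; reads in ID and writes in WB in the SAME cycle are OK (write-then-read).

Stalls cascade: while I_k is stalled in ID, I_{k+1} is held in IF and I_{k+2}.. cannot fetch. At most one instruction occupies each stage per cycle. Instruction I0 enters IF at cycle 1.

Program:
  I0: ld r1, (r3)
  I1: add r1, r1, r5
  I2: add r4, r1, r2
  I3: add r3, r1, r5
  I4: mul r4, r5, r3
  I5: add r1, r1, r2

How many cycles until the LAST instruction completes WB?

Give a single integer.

Answer: 16

Derivation:
I0 ld r1 <- r3: IF@1 ID@2 stall=0 (-) EX@3 MEM@4 WB@5
I1 add r1 <- r1,r5: IF@2 ID@3 stall=2 (RAW on I0.r1 (WB@5)) EX@6 MEM@7 WB@8
I2 add r4 <- r1,r2: IF@3 ID@6 stall=2 (RAW on I1.r1 (WB@8)) EX@9 MEM@10 WB@11
I3 add r3 <- r1,r5: IF@6 ID@9 stall=0 (-) EX@10 MEM@11 WB@12
I4 mul r4 <- r5,r3: IF@9 ID@10 stall=2 (RAW on I3.r3 (WB@12)) EX@13 MEM@14 WB@15
I5 add r1 <- r1,r2: IF@10 ID@13 stall=0 (-) EX@14 MEM@15 WB@16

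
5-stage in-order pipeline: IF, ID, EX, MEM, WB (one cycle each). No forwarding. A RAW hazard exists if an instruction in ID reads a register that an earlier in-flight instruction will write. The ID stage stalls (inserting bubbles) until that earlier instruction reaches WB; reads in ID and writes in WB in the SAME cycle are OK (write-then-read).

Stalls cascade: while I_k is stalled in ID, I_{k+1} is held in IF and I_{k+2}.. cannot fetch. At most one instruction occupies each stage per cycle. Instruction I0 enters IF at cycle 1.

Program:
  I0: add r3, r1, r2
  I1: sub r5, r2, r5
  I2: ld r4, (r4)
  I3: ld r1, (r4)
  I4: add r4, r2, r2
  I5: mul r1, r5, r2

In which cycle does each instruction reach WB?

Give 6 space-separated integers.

I0 add r3 <- r1,r2: IF@1 ID@2 stall=0 (-) EX@3 MEM@4 WB@5
I1 sub r5 <- r2,r5: IF@2 ID@3 stall=0 (-) EX@4 MEM@5 WB@6
I2 ld r4 <- r4: IF@3 ID@4 stall=0 (-) EX@5 MEM@6 WB@7
I3 ld r1 <- r4: IF@4 ID@5 stall=2 (RAW on I2.r4 (WB@7)) EX@8 MEM@9 WB@10
I4 add r4 <- r2,r2: IF@5 ID@8 stall=0 (-) EX@9 MEM@10 WB@11
I5 mul r1 <- r5,r2: IF@8 ID@9 stall=0 (-) EX@10 MEM@11 WB@12

Answer: 5 6 7 10 11 12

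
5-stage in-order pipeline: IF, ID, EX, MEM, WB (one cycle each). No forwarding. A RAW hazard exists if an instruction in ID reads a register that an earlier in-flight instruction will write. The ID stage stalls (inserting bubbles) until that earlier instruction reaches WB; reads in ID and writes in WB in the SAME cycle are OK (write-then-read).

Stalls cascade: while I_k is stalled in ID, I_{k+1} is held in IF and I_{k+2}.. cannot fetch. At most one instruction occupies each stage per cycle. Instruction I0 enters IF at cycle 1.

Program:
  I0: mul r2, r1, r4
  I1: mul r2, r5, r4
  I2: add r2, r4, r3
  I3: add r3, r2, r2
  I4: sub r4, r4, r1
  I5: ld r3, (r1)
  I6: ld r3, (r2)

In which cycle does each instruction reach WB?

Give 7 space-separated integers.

I0 mul r2 <- r1,r4: IF@1 ID@2 stall=0 (-) EX@3 MEM@4 WB@5
I1 mul r2 <- r5,r4: IF@2 ID@3 stall=0 (-) EX@4 MEM@5 WB@6
I2 add r2 <- r4,r3: IF@3 ID@4 stall=0 (-) EX@5 MEM@6 WB@7
I3 add r3 <- r2,r2: IF@4 ID@5 stall=2 (RAW on I2.r2 (WB@7)) EX@8 MEM@9 WB@10
I4 sub r4 <- r4,r1: IF@5 ID@8 stall=0 (-) EX@9 MEM@10 WB@11
I5 ld r3 <- r1: IF@8 ID@9 stall=0 (-) EX@10 MEM@11 WB@12
I6 ld r3 <- r2: IF@9 ID@10 stall=0 (-) EX@11 MEM@12 WB@13

Answer: 5 6 7 10 11 12 13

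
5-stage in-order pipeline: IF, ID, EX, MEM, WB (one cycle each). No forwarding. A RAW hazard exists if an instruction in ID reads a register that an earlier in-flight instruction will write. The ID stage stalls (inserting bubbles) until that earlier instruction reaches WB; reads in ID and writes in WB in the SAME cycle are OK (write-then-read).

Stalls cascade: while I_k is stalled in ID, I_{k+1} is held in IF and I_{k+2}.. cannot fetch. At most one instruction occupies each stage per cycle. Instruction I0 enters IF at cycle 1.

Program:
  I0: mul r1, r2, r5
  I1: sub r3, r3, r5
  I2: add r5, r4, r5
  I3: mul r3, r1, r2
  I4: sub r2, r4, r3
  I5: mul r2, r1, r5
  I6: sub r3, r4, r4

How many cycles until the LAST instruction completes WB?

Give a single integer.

Answer: 13

Derivation:
I0 mul r1 <- r2,r5: IF@1 ID@2 stall=0 (-) EX@3 MEM@4 WB@5
I1 sub r3 <- r3,r5: IF@2 ID@3 stall=0 (-) EX@4 MEM@5 WB@6
I2 add r5 <- r4,r5: IF@3 ID@4 stall=0 (-) EX@5 MEM@6 WB@7
I3 mul r3 <- r1,r2: IF@4 ID@5 stall=0 (-) EX@6 MEM@7 WB@8
I4 sub r2 <- r4,r3: IF@5 ID@6 stall=2 (RAW on I3.r3 (WB@8)) EX@9 MEM@10 WB@11
I5 mul r2 <- r1,r5: IF@6 ID@9 stall=0 (-) EX@10 MEM@11 WB@12
I6 sub r3 <- r4,r4: IF@9 ID@10 stall=0 (-) EX@11 MEM@12 WB@13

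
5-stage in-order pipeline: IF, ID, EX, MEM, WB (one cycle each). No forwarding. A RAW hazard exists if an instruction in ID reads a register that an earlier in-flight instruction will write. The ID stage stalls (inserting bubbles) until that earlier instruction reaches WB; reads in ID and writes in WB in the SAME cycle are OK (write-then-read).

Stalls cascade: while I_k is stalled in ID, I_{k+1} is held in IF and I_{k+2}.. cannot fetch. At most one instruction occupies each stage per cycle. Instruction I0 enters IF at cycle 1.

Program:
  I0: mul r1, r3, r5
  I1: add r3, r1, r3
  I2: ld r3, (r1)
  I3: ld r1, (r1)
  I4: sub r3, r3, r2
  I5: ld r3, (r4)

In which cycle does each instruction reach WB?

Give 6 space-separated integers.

Answer: 5 8 9 10 12 13

Derivation:
I0 mul r1 <- r3,r5: IF@1 ID@2 stall=0 (-) EX@3 MEM@4 WB@5
I1 add r3 <- r1,r3: IF@2 ID@3 stall=2 (RAW on I0.r1 (WB@5)) EX@6 MEM@7 WB@8
I2 ld r3 <- r1: IF@3 ID@6 stall=0 (-) EX@7 MEM@8 WB@9
I3 ld r1 <- r1: IF@6 ID@7 stall=0 (-) EX@8 MEM@9 WB@10
I4 sub r3 <- r3,r2: IF@7 ID@8 stall=1 (RAW on I2.r3 (WB@9)) EX@10 MEM@11 WB@12
I5 ld r3 <- r4: IF@8 ID@10 stall=0 (-) EX@11 MEM@12 WB@13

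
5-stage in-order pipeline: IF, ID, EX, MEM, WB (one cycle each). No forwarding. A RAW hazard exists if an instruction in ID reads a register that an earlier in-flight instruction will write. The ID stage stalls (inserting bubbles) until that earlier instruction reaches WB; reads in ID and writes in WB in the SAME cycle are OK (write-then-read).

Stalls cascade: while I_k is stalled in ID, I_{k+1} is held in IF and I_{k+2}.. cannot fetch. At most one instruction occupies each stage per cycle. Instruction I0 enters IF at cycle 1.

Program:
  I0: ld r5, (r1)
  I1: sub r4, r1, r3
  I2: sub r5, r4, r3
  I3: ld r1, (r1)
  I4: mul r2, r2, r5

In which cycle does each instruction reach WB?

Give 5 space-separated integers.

Answer: 5 6 9 10 12

Derivation:
I0 ld r5 <- r1: IF@1 ID@2 stall=0 (-) EX@3 MEM@4 WB@5
I1 sub r4 <- r1,r3: IF@2 ID@3 stall=0 (-) EX@4 MEM@5 WB@6
I2 sub r5 <- r4,r3: IF@3 ID@4 stall=2 (RAW on I1.r4 (WB@6)) EX@7 MEM@8 WB@9
I3 ld r1 <- r1: IF@4 ID@7 stall=0 (-) EX@8 MEM@9 WB@10
I4 mul r2 <- r2,r5: IF@7 ID@8 stall=1 (RAW on I2.r5 (WB@9)) EX@10 MEM@11 WB@12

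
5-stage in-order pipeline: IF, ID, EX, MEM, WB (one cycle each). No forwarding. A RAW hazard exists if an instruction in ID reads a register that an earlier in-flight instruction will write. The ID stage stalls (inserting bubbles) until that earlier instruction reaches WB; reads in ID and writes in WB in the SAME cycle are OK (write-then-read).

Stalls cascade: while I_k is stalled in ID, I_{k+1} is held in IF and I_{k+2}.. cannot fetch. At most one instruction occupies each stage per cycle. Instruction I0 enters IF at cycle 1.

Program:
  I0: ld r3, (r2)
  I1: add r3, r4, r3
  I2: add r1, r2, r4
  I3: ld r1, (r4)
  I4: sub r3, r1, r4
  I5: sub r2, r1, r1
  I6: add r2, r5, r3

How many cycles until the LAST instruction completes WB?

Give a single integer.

Answer: 16

Derivation:
I0 ld r3 <- r2: IF@1 ID@2 stall=0 (-) EX@3 MEM@4 WB@5
I1 add r3 <- r4,r3: IF@2 ID@3 stall=2 (RAW on I0.r3 (WB@5)) EX@6 MEM@7 WB@8
I2 add r1 <- r2,r4: IF@3 ID@6 stall=0 (-) EX@7 MEM@8 WB@9
I3 ld r1 <- r4: IF@6 ID@7 stall=0 (-) EX@8 MEM@9 WB@10
I4 sub r3 <- r1,r4: IF@7 ID@8 stall=2 (RAW on I3.r1 (WB@10)) EX@11 MEM@12 WB@13
I5 sub r2 <- r1,r1: IF@8 ID@11 stall=0 (-) EX@12 MEM@13 WB@14
I6 add r2 <- r5,r3: IF@11 ID@12 stall=1 (RAW on I4.r3 (WB@13)) EX@14 MEM@15 WB@16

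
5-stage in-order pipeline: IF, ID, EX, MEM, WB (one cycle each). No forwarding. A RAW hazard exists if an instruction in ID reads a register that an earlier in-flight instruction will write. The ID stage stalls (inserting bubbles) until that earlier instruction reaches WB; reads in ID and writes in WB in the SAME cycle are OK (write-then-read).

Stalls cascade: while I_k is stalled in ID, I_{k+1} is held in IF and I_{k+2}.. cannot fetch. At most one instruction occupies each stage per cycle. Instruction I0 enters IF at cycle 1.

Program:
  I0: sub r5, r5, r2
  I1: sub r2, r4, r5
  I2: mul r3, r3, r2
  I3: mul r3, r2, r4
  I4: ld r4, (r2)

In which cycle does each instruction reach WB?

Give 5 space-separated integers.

I0 sub r5 <- r5,r2: IF@1 ID@2 stall=0 (-) EX@3 MEM@4 WB@5
I1 sub r2 <- r4,r5: IF@2 ID@3 stall=2 (RAW on I0.r5 (WB@5)) EX@6 MEM@7 WB@8
I2 mul r3 <- r3,r2: IF@3 ID@6 stall=2 (RAW on I1.r2 (WB@8)) EX@9 MEM@10 WB@11
I3 mul r3 <- r2,r4: IF@6 ID@9 stall=0 (-) EX@10 MEM@11 WB@12
I4 ld r4 <- r2: IF@9 ID@10 stall=0 (-) EX@11 MEM@12 WB@13

Answer: 5 8 11 12 13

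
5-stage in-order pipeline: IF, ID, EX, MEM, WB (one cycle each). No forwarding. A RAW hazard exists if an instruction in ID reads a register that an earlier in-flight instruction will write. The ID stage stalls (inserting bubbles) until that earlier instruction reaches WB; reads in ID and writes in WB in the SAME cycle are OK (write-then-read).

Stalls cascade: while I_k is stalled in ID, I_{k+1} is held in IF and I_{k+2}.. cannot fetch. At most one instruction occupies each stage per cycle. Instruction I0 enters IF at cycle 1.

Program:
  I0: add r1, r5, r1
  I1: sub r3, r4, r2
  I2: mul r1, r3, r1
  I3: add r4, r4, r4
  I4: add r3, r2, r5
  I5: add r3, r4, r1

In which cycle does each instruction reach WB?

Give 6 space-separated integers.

I0 add r1 <- r5,r1: IF@1 ID@2 stall=0 (-) EX@3 MEM@4 WB@5
I1 sub r3 <- r4,r2: IF@2 ID@3 stall=0 (-) EX@4 MEM@5 WB@6
I2 mul r1 <- r3,r1: IF@3 ID@4 stall=2 (RAW on I1.r3 (WB@6)) EX@7 MEM@8 WB@9
I3 add r4 <- r4,r4: IF@4 ID@7 stall=0 (-) EX@8 MEM@9 WB@10
I4 add r3 <- r2,r5: IF@7 ID@8 stall=0 (-) EX@9 MEM@10 WB@11
I5 add r3 <- r4,r1: IF@8 ID@9 stall=1 (RAW on I3.r4 (WB@10)) EX@11 MEM@12 WB@13

Answer: 5 6 9 10 11 13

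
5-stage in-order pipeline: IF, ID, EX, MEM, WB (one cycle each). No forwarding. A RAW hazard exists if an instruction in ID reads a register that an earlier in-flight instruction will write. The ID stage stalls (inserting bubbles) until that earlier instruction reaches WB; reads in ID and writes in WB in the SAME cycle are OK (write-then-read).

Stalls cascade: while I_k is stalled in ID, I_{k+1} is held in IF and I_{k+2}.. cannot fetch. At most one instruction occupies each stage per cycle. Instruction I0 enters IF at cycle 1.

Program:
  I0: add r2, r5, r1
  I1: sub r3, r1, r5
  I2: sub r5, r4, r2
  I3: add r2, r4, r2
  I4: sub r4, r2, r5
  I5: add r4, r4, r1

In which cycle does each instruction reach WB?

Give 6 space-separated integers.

Answer: 5 6 8 9 12 15

Derivation:
I0 add r2 <- r5,r1: IF@1 ID@2 stall=0 (-) EX@3 MEM@4 WB@5
I1 sub r3 <- r1,r5: IF@2 ID@3 stall=0 (-) EX@4 MEM@5 WB@6
I2 sub r5 <- r4,r2: IF@3 ID@4 stall=1 (RAW on I0.r2 (WB@5)) EX@6 MEM@7 WB@8
I3 add r2 <- r4,r2: IF@4 ID@6 stall=0 (-) EX@7 MEM@8 WB@9
I4 sub r4 <- r2,r5: IF@6 ID@7 stall=2 (RAW on I3.r2 (WB@9)) EX@10 MEM@11 WB@12
I5 add r4 <- r4,r1: IF@7 ID@10 stall=2 (RAW on I4.r4 (WB@12)) EX@13 MEM@14 WB@15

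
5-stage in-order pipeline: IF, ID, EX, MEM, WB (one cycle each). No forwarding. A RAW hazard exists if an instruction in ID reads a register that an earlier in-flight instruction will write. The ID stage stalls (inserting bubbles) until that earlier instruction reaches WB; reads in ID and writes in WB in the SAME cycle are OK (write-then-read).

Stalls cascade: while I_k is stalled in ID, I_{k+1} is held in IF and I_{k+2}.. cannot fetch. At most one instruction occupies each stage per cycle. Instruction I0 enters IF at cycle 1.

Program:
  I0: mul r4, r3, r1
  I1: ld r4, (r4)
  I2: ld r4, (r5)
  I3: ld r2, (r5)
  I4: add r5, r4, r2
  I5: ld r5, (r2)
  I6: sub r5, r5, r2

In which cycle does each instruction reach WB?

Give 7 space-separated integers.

Answer: 5 8 9 10 13 14 17

Derivation:
I0 mul r4 <- r3,r1: IF@1 ID@2 stall=0 (-) EX@3 MEM@4 WB@5
I1 ld r4 <- r4: IF@2 ID@3 stall=2 (RAW on I0.r4 (WB@5)) EX@6 MEM@7 WB@8
I2 ld r4 <- r5: IF@3 ID@6 stall=0 (-) EX@7 MEM@8 WB@9
I3 ld r2 <- r5: IF@6 ID@7 stall=0 (-) EX@8 MEM@9 WB@10
I4 add r5 <- r4,r2: IF@7 ID@8 stall=2 (RAW on I3.r2 (WB@10)) EX@11 MEM@12 WB@13
I5 ld r5 <- r2: IF@8 ID@11 stall=0 (-) EX@12 MEM@13 WB@14
I6 sub r5 <- r5,r2: IF@11 ID@12 stall=2 (RAW on I5.r5 (WB@14)) EX@15 MEM@16 WB@17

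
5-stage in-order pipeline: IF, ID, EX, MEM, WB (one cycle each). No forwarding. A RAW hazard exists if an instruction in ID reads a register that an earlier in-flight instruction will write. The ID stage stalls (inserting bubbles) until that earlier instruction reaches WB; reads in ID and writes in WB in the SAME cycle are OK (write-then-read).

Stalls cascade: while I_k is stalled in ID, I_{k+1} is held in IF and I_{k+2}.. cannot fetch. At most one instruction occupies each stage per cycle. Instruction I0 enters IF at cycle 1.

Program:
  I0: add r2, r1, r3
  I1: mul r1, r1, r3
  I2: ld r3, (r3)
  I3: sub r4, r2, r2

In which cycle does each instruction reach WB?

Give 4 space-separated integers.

Answer: 5 6 7 8

Derivation:
I0 add r2 <- r1,r3: IF@1 ID@2 stall=0 (-) EX@3 MEM@4 WB@5
I1 mul r1 <- r1,r3: IF@2 ID@3 stall=0 (-) EX@4 MEM@5 WB@6
I2 ld r3 <- r3: IF@3 ID@4 stall=0 (-) EX@5 MEM@6 WB@7
I3 sub r4 <- r2,r2: IF@4 ID@5 stall=0 (-) EX@6 MEM@7 WB@8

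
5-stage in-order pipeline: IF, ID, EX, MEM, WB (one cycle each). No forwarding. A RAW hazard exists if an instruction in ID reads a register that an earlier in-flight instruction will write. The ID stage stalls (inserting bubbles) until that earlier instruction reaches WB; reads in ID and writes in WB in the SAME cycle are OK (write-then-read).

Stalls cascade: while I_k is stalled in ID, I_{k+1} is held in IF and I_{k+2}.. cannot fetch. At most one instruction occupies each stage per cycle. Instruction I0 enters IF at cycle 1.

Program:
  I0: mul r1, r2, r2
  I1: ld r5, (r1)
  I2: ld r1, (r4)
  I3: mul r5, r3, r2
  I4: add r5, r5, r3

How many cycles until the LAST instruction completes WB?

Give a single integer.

I0 mul r1 <- r2,r2: IF@1 ID@2 stall=0 (-) EX@3 MEM@4 WB@5
I1 ld r5 <- r1: IF@2 ID@3 stall=2 (RAW on I0.r1 (WB@5)) EX@6 MEM@7 WB@8
I2 ld r1 <- r4: IF@3 ID@6 stall=0 (-) EX@7 MEM@8 WB@9
I3 mul r5 <- r3,r2: IF@6 ID@7 stall=0 (-) EX@8 MEM@9 WB@10
I4 add r5 <- r5,r3: IF@7 ID@8 stall=2 (RAW on I3.r5 (WB@10)) EX@11 MEM@12 WB@13

Answer: 13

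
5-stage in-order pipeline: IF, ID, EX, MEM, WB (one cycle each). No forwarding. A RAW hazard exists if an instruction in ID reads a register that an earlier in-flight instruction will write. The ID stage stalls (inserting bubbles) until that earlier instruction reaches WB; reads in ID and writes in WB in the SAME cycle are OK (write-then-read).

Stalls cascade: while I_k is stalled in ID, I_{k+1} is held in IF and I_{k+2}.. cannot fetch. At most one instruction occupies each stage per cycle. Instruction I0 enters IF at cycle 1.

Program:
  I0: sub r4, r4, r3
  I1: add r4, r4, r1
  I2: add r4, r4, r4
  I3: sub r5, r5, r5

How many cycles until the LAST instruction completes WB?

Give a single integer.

Answer: 12

Derivation:
I0 sub r4 <- r4,r3: IF@1 ID@2 stall=0 (-) EX@3 MEM@4 WB@5
I1 add r4 <- r4,r1: IF@2 ID@3 stall=2 (RAW on I0.r4 (WB@5)) EX@6 MEM@7 WB@8
I2 add r4 <- r4,r4: IF@3 ID@6 stall=2 (RAW on I1.r4 (WB@8)) EX@9 MEM@10 WB@11
I3 sub r5 <- r5,r5: IF@6 ID@9 stall=0 (-) EX@10 MEM@11 WB@12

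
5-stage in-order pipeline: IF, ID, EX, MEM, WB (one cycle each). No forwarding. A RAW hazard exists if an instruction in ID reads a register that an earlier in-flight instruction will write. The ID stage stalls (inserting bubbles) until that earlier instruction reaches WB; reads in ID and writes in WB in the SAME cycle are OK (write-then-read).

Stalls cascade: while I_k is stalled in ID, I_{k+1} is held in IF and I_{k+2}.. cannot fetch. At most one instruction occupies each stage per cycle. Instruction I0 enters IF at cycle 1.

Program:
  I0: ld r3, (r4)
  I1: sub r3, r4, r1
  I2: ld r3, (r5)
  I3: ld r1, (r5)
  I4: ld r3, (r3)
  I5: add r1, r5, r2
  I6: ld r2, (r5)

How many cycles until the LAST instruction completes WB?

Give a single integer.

I0 ld r3 <- r4: IF@1 ID@2 stall=0 (-) EX@3 MEM@4 WB@5
I1 sub r3 <- r4,r1: IF@2 ID@3 stall=0 (-) EX@4 MEM@5 WB@6
I2 ld r3 <- r5: IF@3 ID@4 stall=0 (-) EX@5 MEM@6 WB@7
I3 ld r1 <- r5: IF@4 ID@5 stall=0 (-) EX@6 MEM@7 WB@8
I4 ld r3 <- r3: IF@5 ID@6 stall=1 (RAW on I2.r3 (WB@7)) EX@8 MEM@9 WB@10
I5 add r1 <- r5,r2: IF@6 ID@8 stall=0 (-) EX@9 MEM@10 WB@11
I6 ld r2 <- r5: IF@8 ID@9 stall=0 (-) EX@10 MEM@11 WB@12

Answer: 12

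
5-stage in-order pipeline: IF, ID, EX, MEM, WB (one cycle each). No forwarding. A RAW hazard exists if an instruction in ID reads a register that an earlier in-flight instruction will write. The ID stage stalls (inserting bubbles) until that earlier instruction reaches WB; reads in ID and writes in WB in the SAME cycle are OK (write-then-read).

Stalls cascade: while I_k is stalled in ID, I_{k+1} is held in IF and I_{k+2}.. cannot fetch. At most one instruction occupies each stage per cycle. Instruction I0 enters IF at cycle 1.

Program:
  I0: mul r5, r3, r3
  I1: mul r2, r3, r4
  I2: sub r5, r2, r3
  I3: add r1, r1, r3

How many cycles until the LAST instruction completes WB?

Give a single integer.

Answer: 10

Derivation:
I0 mul r5 <- r3,r3: IF@1 ID@2 stall=0 (-) EX@3 MEM@4 WB@5
I1 mul r2 <- r3,r4: IF@2 ID@3 stall=0 (-) EX@4 MEM@5 WB@6
I2 sub r5 <- r2,r3: IF@3 ID@4 stall=2 (RAW on I1.r2 (WB@6)) EX@7 MEM@8 WB@9
I3 add r1 <- r1,r3: IF@4 ID@7 stall=0 (-) EX@8 MEM@9 WB@10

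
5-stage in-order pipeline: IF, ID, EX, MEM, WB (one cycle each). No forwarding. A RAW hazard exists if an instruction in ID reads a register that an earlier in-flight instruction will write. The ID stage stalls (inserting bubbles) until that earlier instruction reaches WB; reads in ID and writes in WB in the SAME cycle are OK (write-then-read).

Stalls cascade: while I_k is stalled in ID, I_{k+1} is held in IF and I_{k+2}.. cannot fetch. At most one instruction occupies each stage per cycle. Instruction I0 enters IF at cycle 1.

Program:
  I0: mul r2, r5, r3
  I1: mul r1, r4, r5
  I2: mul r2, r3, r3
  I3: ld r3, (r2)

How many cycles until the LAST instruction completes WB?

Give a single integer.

I0 mul r2 <- r5,r3: IF@1 ID@2 stall=0 (-) EX@3 MEM@4 WB@5
I1 mul r1 <- r4,r5: IF@2 ID@3 stall=0 (-) EX@4 MEM@5 WB@6
I2 mul r2 <- r3,r3: IF@3 ID@4 stall=0 (-) EX@5 MEM@6 WB@7
I3 ld r3 <- r2: IF@4 ID@5 stall=2 (RAW on I2.r2 (WB@7)) EX@8 MEM@9 WB@10

Answer: 10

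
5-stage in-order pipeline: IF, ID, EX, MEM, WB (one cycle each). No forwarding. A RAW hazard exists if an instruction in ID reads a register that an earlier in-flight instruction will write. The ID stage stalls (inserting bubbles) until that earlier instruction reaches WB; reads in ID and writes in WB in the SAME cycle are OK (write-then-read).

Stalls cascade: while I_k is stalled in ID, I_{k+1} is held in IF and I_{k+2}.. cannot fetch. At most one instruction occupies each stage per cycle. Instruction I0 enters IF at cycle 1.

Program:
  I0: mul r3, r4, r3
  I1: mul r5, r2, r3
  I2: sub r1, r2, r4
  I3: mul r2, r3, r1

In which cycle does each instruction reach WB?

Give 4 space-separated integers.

Answer: 5 8 9 12

Derivation:
I0 mul r3 <- r4,r3: IF@1 ID@2 stall=0 (-) EX@3 MEM@4 WB@5
I1 mul r5 <- r2,r3: IF@2 ID@3 stall=2 (RAW on I0.r3 (WB@5)) EX@6 MEM@7 WB@8
I2 sub r1 <- r2,r4: IF@3 ID@6 stall=0 (-) EX@7 MEM@8 WB@9
I3 mul r2 <- r3,r1: IF@6 ID@7 stall=2 (RAW on I2.r1 (WB@9)) EX@10 MEM@11 WB@12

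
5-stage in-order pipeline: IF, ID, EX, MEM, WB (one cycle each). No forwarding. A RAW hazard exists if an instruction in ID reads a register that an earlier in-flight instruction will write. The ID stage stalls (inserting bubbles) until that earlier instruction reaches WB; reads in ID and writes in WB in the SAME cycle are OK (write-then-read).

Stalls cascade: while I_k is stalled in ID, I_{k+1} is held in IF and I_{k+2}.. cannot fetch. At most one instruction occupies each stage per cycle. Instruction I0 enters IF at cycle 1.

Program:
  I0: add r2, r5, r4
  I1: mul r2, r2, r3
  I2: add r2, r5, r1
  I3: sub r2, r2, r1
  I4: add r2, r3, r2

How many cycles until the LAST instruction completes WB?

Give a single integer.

Answer: 15

Derivation:
I0 add r2 <- r5,r4: IF@1 ID@2 stall=0 (-) EX@3 MEM@4 WB@5
I1 mul r2 <- r2,r3: IF@2 ID@3 stall=2 (RAW on I0.r2 (WB@5)) EX@6 MEM@7 WB@8
I2 add r2 <- r5,r1: IF@3 ID@6 stall=0 (-) EX@7 MEM@8 WB@9
I3 sub r2 <- r2,r1: IF@6 ID@7 stall=2 (RAW on I2.r2 (WB@9)) EX@10 MEM@11 WB@12
I4 add r2 <- r3,r2: IF@7 ID@10 stall=2 (RAW on I3.r2 (WB@12)) EX@13 MEM@14 WB@15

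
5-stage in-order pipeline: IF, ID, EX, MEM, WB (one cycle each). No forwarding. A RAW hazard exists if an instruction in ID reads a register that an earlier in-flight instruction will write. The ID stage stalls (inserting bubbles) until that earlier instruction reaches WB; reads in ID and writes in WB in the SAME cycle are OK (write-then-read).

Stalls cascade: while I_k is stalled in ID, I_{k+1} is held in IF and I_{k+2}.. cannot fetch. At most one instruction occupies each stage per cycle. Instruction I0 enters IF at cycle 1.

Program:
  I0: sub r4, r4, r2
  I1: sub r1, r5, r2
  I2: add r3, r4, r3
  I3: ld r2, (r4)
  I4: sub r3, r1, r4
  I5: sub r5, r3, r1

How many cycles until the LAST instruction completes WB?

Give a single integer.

Answer: 13

Derivation:
I0 sub r4 <- r4,r2: IF@1 ID@2 stall=0 (-) EX@3 MEM@4 WB@5
I1 sub r1 <- r5,r2: IF@2 ID@3 stall=0 (-) EX@4 MEM@5 WB@6
I2 add r3 <- r4,r3: IF@3 ID@4 stall=1 (RAW on I0.r4 (WB@5)) EX@6 MEM@7 WB@8
I3 ld r2 <- r4: IF@4 ID@6 stall=0 (-) EX@7 MEM@8 WB@9
I4 sub r3 <- r1,r4: IF@6 ID@7 stall=0 (-) EX@8 MEM@9 WB@10
I5 sub r5 <- r3,r1: IF@7 ID@8 stall=2 (RAW on I4.r3 (WB@10)) EX@11 MEM@12 WB@13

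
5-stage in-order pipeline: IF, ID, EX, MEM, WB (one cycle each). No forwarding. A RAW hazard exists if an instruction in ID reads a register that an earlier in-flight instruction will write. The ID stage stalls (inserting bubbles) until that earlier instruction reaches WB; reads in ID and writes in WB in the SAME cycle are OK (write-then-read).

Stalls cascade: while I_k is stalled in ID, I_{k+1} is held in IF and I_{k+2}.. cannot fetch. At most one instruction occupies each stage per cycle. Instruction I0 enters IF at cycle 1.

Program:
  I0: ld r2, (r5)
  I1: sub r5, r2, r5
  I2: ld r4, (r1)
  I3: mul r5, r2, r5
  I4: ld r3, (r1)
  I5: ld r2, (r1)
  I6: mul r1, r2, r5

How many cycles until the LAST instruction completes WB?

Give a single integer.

I0 ld r2 <- r5: IF@1 ID@2 stall=0 (-) EX@3 MEM@4 WB@5
I1 sub r5 <- r2,r5: IF@2 ID@3 stall=2 (RAW on I0.r2 (WB@5)) EX@6 MEM@7 WB@8
I2 ld r4 <- r1: IF@3 ID@6 stall=0 (-) EX@7 MEM@8 WB@9
I3 mul r5 <- r2,r5: IF@6 ID@7 stall=1 (RAW on I1.r5 (WB@8)) EX@9 MEM@10 WB@11
I4 ld r3 <- r1: IF@7 ID@9 stall=0 (-) EX@10 MEM@11 WB@12
I5 ld r2 <- r1: IF@9 ID@10 stall=0 (-) EX@11 MEM@12 WB@13
I6 mul r1 <- r2,r5: IF@10 ID@11 stall=2 (RAW on I5.r2 (WB@13)) EX@14 MEM@15 WB@16

Answer: 16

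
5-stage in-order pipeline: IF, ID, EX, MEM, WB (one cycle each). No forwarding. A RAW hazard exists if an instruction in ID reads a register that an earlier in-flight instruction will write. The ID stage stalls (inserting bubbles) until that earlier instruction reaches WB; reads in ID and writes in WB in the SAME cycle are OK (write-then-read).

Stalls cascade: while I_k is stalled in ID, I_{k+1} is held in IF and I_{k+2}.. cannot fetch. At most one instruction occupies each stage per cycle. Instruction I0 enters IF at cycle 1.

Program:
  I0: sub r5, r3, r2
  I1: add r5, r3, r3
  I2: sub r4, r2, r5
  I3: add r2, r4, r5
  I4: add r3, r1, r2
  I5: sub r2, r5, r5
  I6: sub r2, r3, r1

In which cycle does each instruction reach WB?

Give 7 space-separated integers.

Answer: 5 6 9 12 15 16 18

Derivation:
I0 sub r5 <- r3,r2: IF@1 ID@2 stall=0 (-) EX@3 MEM@4 WB@5
I1 add r5 <- r3,r3: IF@2 ID@3 stall=0 (-) EX@4 MEM@5 WB@6
I2 sub r4 <- r2,r5: IF@3 ID@4 stall=2 (RAW on I1.r5 (WB@6)) EX@7 MEM@8 WB@9
I3 add r2 <- r4,r5: IF@4 ID@7 stall=2 (RAW on I2.r4 (WB@9)) EX@10 MEM@11 WB@12
I4 add r3 <- r1,r2: IF@7 ID@10 stall=2 (RAW on I3.r2 (WB@12)) EX@13 MEM@14 WB@15
I5 sub r2 <- r5,r5: IF@10 ID@13 stall=0 (-) EX@14 MEM@15 WB@16
I6 sub r2 <- r3,r1: IF@13 ID@14 stall=1 (RAW on I4.r3 (WB@15)) EX@16 MEM@17 WB@18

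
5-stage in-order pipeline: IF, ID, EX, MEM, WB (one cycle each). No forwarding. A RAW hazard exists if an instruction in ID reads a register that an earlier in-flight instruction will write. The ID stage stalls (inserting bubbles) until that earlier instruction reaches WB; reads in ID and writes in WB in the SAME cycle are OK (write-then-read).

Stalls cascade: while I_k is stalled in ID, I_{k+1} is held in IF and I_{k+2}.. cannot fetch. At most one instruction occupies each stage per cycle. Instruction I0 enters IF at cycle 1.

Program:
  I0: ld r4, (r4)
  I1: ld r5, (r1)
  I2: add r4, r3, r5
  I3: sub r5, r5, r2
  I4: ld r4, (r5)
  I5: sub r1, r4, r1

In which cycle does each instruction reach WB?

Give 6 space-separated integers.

I0 ld r4 <- r4: IF@1 ID@2 stall=0 (-) EX@3 MEM@4 WB@5
I1 ld r5 <- r1: IF@2 ID@3 stall=0 (-) EX@4 MEM@5 WB@6
I2 add r4 <- r3,r5: IF@3 ID@4 stall=2 (RAW on I1.r5 (WB@6)) EX@7 MEM@8 WB@9
I3 sub r5 <- r5,r2: IF@4 ID@7 stall=0 (-) EX@8 MEM@9 WB@10
I4 ld r4 <- r5: IF@7 ID@8 stall=2 (RAW on I3.r5 (WB@10)) EX@11 MEM@12 WB@13
I5 sub r1 <- r4,r1: IF@8 ID@11 stall=2 (RAW on I4.r4 (WB@13)) EX@14 MEM@15 WB@16

Answer: 5 6 9 10 13 16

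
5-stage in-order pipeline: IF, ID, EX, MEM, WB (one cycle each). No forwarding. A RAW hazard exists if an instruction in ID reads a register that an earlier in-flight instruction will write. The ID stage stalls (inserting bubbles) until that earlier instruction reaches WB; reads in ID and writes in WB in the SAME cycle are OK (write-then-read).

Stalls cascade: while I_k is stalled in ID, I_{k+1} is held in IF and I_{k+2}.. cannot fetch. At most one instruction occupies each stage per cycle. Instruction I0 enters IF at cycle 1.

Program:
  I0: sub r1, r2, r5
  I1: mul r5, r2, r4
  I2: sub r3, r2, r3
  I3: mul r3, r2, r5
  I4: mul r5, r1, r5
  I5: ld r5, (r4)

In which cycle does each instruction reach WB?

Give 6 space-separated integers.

Answer: 5 6 7 9 10 11

Derivation:
I0 sub r1 <- r2,r5: IF@1 ID@2 stall=0 (-) EX@3 MEM@4 WB@5
I1 mul r5 <- r2,r4: IF@2 ID@3 stall=0 (-) EX@4 MEM@5 WB@6
I2 sub r3 <- r2,r3: IF@3 ID@4 stall=0 (-) EX@5 MEM@6 WB@7
I3 mul r3 <- r2,r5: IF@4 ID@5 stall=1 (RAW on I1.r5 (WB@6)) EX@7 MEM@8 WB@9
I4 mul r5 <- r1,r5: IF@5 ID@7 stall=0 (-) EX@8 MEM@9 WB@10
I5 ld r5 <- r4: IF@7 ID@8 stall=0 (-) EX@9 MEM@10 WB@11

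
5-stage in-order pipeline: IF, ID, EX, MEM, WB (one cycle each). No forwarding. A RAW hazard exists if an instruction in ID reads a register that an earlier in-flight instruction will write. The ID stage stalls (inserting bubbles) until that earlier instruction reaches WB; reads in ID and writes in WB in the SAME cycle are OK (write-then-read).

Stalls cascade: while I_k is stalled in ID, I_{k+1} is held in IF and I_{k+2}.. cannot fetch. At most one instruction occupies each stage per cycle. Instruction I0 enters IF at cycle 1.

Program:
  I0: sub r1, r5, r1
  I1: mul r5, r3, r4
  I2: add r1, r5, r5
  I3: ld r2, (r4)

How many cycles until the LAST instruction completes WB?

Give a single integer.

I0 sub r1 <- r5,r1: IF@1 ID@2 stall=0 (-) EX@3 MEM@4 WB@5
I1 mul r5 <- r3,r4: IF@2 ID@3 stall=0 (-) EX@4 MEM@5 WB@6
I2 add r1 <- r5,r5: IF@3 ID@4 stall=2 (RAW on I1.r5 (WB@6)) EX@7 MEM@8 WB@9
I3 ld r2 <- r4: IF@4 ID@7 stall=0 (-) EX@8 MEM@9 WB@10

Answer: 10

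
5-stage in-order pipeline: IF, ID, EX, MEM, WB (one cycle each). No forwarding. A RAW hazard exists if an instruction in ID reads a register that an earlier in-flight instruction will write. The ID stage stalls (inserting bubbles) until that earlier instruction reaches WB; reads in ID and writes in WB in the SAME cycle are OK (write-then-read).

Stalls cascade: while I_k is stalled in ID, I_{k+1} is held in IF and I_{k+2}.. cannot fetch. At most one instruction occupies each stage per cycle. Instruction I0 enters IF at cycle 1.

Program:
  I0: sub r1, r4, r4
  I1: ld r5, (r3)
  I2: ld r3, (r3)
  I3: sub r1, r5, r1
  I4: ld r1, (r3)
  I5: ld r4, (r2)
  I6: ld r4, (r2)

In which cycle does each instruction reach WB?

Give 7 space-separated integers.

Answer: 5 6 7 9 10 11 12

Derivation:
I0 sub r1 <- r4,r4: IF@1 ID@2 stall=0 (-) EX@3 MEM@4 WB@5
I1 ld r5 <- r3: IF@2 ID@3 stall=0 (-) EX@4 MEM@5 WB@6
I2 ld r3 <- r3: IF@3 ID@4 stall=0 (-) EX@5 MEM@6 WB@7
I3 sub r1 <- r5,r1: IF@4 ID@5 stall=1 (RAW on I1.r5 (WB@6)) EX@7 MEM@8 WB@9
I4 ld r1 <- r3: IF@5 ID@7 stall=0 (-) EX@8 MEM@9 WB@10
I5 ld r4 <- r2: IF@7 ID@8 stall=0 (-) EX@9 MEM@10 WB@11
I6 ld r4 <- r2: IF@8 ID@9 stall=0 (-) EX@10 MEM@11 WB@12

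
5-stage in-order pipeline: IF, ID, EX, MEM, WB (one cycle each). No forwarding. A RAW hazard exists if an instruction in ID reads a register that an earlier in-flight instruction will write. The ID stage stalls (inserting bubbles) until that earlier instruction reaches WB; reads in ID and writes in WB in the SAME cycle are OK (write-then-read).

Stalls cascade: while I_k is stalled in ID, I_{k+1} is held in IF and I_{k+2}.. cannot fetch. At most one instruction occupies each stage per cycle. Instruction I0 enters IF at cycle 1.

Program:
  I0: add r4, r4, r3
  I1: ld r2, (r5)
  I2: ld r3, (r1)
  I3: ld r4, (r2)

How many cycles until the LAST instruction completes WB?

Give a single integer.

Answer: 9

Derivation:
I0 add r4 <- r4,r3: IF@1 ID@2 stall=0 (-) EX@3 MEM@4 WB@5
I1 ld r2 <- r5: IF@2 ID@3 stall=0 (-) EX@4 MEM@5 WB@6
I2 ld r3 <- r1: IF@3 ID@4 stall=0 (-) EX@5 MEM@6 WB@7
I3 ld r4 <- r2: IF@4 ID@5 stall=1 (RAW on I1.r2 (WB@6)) EX@7 MEM@8 WB@9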